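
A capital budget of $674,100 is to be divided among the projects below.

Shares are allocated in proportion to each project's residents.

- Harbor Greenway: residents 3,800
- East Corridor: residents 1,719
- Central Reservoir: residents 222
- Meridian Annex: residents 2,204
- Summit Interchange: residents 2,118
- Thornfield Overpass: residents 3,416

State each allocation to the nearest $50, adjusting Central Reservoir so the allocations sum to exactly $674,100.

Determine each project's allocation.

Total residents = 13,479.
Raw shares: Harbor Greenway 3,800/13,479 × $674,100 = 190,042.29; East Corridor 1,719/13,479 × $674,100 = 85,969.13; Central Reservoir 222/13,479 × $674,100 = 11,102.47; Meridian Annex 2,204/13,479 × $674,100 = 110,224.53; Summit Interchange 2,118/13,479 × $674,100 = 105,923.57; Thornfield Overpass 3,416/13,479 × $674,100 = 170,838.01.
After rounding ($50): Harbor Greenway $190,050; East Corridor $85,950; Central Reservoir $11,100; Meridian Annex $110,200; Summit Interchange $105,900; Thornfield Overpass $170,850. Sum = $674,050.
Difference $674,100 − $674,050 = +$50 applied to Central Reservoir: Central Reservoir becomes $11,150.

Harbor Greenway: $190,050 | East Corridor: $85,950 | Central Reservoir: $11,150 | Meridian Annex: $110,200 | Summit Interchange: $105,900 | Thornfield Overpass: $170,850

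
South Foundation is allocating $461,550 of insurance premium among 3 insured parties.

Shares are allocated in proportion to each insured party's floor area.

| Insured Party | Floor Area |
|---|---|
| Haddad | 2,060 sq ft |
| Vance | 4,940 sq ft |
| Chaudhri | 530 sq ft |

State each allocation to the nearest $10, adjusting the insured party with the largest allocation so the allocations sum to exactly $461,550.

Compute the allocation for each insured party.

Sum of floor area: 7,530.
Unrounded shares: Haddad 2,060/7,530 × $461,550 = 126,267.33; Vance 4,940/7,530 × $461,550 = 302,796.41; Chaudhri 530/7,530 × $461,550 = 32,486.25.
At nearest $10: Haddad $126,270; Vance $302,800; Chaudhri $32,490. Sum = $461,560.
Difference $461,550 − $461,560 = −$10 applied to largest allocation (Vance): Vance becomes $302,790.

Haddad: $126,270; Vance: $302,790; Chaudhri: $32,490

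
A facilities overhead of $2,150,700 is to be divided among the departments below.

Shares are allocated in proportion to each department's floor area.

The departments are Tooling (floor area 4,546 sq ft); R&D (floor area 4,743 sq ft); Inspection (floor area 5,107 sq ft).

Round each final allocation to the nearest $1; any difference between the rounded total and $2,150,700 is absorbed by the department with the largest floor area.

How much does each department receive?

Tooling: $679,153 | R&D: $708,584 | Inspection: $762,963

Sum of floor area: 14,396.
Proportional shares: Tooling 4,546/14,396 × $2,150,700 = 679,152.70; R&D 4,743/14,396 × $2,150,700 = 708,583.64; Inspection 5,107/14,396 × $2,150,700 = 762,963.66.
At nearest $1: Tooling $679,153; R&D $708,584; Inspection $762,964. Sum = $2,150,701.
Difference $2,150,700 − $2,150,701 = −$1 applied to largest floor area (Inspection): Inspection becomes $762,963.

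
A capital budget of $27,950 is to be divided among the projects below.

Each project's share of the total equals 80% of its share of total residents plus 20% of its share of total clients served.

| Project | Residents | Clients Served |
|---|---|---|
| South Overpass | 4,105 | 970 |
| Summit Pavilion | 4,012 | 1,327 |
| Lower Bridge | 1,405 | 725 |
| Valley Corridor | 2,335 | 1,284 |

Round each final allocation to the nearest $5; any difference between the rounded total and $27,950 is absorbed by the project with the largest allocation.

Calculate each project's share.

Residents total 11,857; clients served total 4,306.
Blended shares (80% residents + 20% clients served): South Overpass 0.3220; Summit Pavilion 0.3323; Lower Bridge 0.1285; Valley Corridor 0.2172.
Pro-rata amounts: South Overpass 9,000.48; Summit Pavilion 9,288.55; Lower Bridge 3,590.74; Valley Corridor 6,070.23.
Rounded to nearest $5: South Overpass $9,000; Summit Pavilion $9,290; Lower Bridge $3,590; Valley Corridor $6,070. Sum = $27,950.
Sum already equals the total — no adjustment.

South Overpass: $9,000; Summit Pavilion: $9,290; Lower Bridge: $3,590; Valley Corridor: $6,070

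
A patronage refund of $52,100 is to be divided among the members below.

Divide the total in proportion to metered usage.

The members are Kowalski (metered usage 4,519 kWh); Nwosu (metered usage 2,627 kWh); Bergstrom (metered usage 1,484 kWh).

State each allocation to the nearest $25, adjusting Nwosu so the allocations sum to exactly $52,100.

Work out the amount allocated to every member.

Kowalski: $27,275 | Nwosu: $15,875 | Bergstrom: $8,950

Combined metered usage = 8,630.
Proportional shares: Kowalski 4,519/8,630 × $52,100 = 27,281.56; Nwosu 2,627/8,630 × $52,100 = 15,859.41; Bergstrom 1,484/8,630 × $52,100 = 8,959.03.
After rounding ($25): Kowalski $27,275; Nwosu $15,850; Bergstrom $8,950. Sum = $52,075.
Difference $52,100 − $52,075 = +$25 applied to Nwosu: Nwosu becomes $15,875.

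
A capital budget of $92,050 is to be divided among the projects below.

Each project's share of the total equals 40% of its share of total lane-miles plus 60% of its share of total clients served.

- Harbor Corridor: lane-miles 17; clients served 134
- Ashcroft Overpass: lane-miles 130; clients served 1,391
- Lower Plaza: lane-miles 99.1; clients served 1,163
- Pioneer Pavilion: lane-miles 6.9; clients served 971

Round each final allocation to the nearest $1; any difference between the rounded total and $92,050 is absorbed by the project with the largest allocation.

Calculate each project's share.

Harbor Corridor: $4,497 · Ashcroft Overpass: $39,915 · Lower Plaza: $31,977 · Pioneer Pavilion: $15,661

Totals — lane-miles 253, clients served 3,659.
Composite weights (40% lane-miles + 60% clients served): Harbor Corridor 0.0489; Ashcroft Overpass 0.4336; Lower Plaza 0.3474; Pioneer Pavilion 0.1701.
Proportional shares: Harbor Corridor 4,496.71; Ashcroft Overpass 39,915.52; Lower Plaza 31,977.04; Pioneer Pavilion 15,660.74.
At nearest $1: Harbor Corridor $4,497; Ashcroft Overpass $39,916; Lower Plaza $31,977; Pioneer Pavilion $15,661. Sum = $92,051.
Difference $92,050 − $92,051 = −$1 applied to largest allocation (Ashcroft Overpass): Ashcroft Overpass becomes $39,915.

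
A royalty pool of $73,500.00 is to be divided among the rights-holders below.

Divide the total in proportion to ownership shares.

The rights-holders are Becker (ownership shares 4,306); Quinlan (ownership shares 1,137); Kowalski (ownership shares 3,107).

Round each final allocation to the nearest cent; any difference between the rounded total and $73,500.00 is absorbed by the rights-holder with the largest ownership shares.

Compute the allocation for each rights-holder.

Total ownership shares = 4,306 + 1,137 + 3,107 = 8,550.
Unrounded shares: Becker 37,016.4912; Quinlan 9,774.2105; Kowalski 26,709.2982.
Rounded to nearest cent: Becker $37,016.49; Quinlan $9,774.21; Kowalski $26,709.30. Sum = $73,500.00.
No rounding difference to absorb.

Becker: $37,016.49 | Quinlan: $9,774.21 | Kowalski: $26,709.30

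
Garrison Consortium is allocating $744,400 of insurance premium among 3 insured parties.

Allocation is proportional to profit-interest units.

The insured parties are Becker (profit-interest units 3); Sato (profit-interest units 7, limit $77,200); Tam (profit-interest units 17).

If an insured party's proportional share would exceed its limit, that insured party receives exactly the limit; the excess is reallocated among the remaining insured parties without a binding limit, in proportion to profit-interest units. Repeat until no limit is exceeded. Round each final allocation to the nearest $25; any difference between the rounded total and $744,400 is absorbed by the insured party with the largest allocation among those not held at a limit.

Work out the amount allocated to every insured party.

Profit-interest units total: 27.
Pro-rata shares before constraints: Becker 82,711.11; Sato 192,992.59; Tam 468,696.30.
Held at cap: Sato ($77,200); residual $667,200 reallocated over remaining profit-interest units 20.
Shares after redistribution: Becker 100,080.00 → $100,075; Tam 567,120.00 → $567,125.

Becker: $100,075; Sato: $77,200; Tam: $567,125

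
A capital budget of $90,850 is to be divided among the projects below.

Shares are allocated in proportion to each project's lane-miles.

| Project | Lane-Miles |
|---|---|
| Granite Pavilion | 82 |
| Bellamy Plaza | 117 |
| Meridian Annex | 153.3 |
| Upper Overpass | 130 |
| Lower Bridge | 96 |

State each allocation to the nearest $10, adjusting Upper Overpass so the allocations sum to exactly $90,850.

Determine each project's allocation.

Lane-miles total: 578.3.
Proportional shares: Granite Pavilion 82/578.3 × $90,850 = 12,882.07; Bellamy Plaza 117/578.3 × $90,850 = 18,380.51; Meridian Annex 153.3/578.3 × $90,850 = 24,083.18; Upper Overpass 130/578.3 × $90,850 = 20,422.79; Lower Bridge 96/578.3 × $90,850 = 15,081.45.
After rounding ($10): Granite Pavilion $12,880; Bellamy Plaza $18,380; Meridian Annex $24,080; Upper Overpass $20,420; Lower Bridge $15,080. Sum = $90,840.
Difference $90,850 − $90,840 = +$10 applied to Upper Overpass: Upper Overpass becomes $20,430.

Granite Pavilion: $12,880; Bellamy Plaza: $18,380; Meridian Annex: $24,080; Upper Overpass: $20,430; Lower Bridge: $15,080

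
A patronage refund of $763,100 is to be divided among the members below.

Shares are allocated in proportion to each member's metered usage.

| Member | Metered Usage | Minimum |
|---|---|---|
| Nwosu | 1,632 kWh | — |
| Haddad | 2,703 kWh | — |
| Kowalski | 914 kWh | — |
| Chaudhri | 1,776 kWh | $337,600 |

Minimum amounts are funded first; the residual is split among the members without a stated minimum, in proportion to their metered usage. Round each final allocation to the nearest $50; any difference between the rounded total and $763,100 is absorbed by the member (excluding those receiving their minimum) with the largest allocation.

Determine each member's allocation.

Fund the minimums — Chaudhri $337,600. Balance $425,500.
Balance split over remaining metered usage 5,249: Nwosu 132,294.91 → $132,300; Haddad 219,113.45 → $219,100; Kowalski 74,091.64 → $74,100.

Nwosu: $132,300 · Haddad: $219,100 · Kowalski: $74,100 · Chaudhri: $337,600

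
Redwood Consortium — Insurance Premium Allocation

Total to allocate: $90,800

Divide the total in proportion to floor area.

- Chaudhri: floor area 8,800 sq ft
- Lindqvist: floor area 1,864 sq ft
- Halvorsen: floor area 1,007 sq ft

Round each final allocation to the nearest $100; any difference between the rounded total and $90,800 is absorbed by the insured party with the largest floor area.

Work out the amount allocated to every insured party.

Chaudhri: $68,500; Lindqvist: $14,500; Halvorsen: $7,800

Floor area total: 8,800 + 1,864 + 1,007 = 11,671.
Proportional shares: Chaudhri 68,463.71; Lindqvist 14,501.86; Halvorsen 7,834.43.
After rounding ($100): Chaudhri $68,500; Lindqvist $14,500; Halvorsen $7,800. Sum = $90,800.
Sum already equals the total — no adjustment.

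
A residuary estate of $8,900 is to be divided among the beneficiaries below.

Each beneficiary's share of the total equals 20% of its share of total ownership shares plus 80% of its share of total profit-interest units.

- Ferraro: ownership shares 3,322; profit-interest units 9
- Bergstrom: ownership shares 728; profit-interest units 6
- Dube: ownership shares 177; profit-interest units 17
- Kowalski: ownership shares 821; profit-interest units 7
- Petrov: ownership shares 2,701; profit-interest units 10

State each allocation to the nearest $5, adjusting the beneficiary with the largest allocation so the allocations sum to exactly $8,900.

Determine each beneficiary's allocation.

Ferraro: $2,070 | Bergstrom: $1,040 | Dube: $2,510 | Kowalski: $1,205 | Petrov: $2,075

Totals — ownership shares 7,749, profit-interest units 49.
Blended shares (20% ownership shares + 80% profit-interest units): Ferraro 0.2327; Bergstrom 0.1167; Dube 0.2821; Kowalski 0.1355; Petrov 0.2330.
Proportional shares: Ferraro 2,070.84; Bergstrom 1,039.06; Dube 2,510.86; Kowalski 1,205.73; Petrov 2,073.50.
At nearest $5: Ferraro $2,070; Bergstrom $1,040; Dube $2,510; Kowalski $1,205; Petrov $2,075. Sum = $8,900.
Sum already equals the total — no adjustment.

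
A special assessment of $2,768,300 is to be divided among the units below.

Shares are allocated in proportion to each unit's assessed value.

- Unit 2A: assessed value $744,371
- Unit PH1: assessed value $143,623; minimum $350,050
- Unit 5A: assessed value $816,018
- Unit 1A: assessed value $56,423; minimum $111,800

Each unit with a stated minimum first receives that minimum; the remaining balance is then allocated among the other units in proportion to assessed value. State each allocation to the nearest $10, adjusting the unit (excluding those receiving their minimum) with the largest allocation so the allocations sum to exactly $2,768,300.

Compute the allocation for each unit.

Unit 2A: $1,100,270; Unit PH1: $350,050; Unit 5A: $1,206,180; Unit 1A: $111,800

Guaranteed amounts: Unit PH1 $350,050; Unit 1A $111,800. Balance $2,306,450.
Balance split over remaining assessed value 1,560,389: Unit 2A 1,100,273.39 → $1,100,270; Unit 5A 1,206,176.61 → $1,206,180.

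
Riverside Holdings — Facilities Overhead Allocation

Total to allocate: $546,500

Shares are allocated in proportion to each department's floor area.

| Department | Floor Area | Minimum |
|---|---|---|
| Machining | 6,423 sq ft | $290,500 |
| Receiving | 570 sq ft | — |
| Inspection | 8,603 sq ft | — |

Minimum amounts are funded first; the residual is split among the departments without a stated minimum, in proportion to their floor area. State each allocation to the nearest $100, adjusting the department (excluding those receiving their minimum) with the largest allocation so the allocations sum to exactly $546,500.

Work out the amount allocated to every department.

Guaranteed amounts: Machining $290,500. Balance $256,000.
Balance split over remaining floor area 9,173: Receiving 15,907.55 → $15,900; Inspection 240,092.45 → $240,100.

Machining: $290,500 · Receiving: $15,900 · Inspection: $240,100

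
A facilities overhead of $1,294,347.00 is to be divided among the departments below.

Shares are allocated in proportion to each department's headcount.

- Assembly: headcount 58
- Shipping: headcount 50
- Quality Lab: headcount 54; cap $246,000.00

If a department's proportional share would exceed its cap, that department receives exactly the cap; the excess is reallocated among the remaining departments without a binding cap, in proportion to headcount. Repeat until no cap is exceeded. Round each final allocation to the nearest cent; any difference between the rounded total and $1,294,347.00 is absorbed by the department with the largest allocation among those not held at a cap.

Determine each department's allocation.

Assembly: $563,001.17 · Shipping: $485,345.83 · Quality Lab: $246,000.00

Headcount total: 162.
Unconstrained shares: Assembly 463,408.1852; Shipping 399,489.8148; Quality Lab 431,449.0000.
Capped: Quality Lab ($246,000.00); balance $1,048,347.00 reallocated over remaining headcount 108.
Shares after redistribution: Assembly 563,001.1667 → $563,001.17; Shipping 485,345.8333 → $485,345.83.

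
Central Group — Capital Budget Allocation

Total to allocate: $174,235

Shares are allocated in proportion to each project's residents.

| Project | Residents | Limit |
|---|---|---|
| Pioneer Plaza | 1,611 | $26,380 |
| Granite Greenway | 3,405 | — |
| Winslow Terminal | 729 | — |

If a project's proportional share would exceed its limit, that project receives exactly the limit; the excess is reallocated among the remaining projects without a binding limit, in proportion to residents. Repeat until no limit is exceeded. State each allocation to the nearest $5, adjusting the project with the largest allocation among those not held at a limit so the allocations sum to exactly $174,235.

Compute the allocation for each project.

Pioneer Plaza: $26,380 · Granite Greenway: $121,780 · Winslow Terminal: $26,075

Total residents = 5,745.
Proportional shares (ignoring caps): Pioneer Plaza 48,858.59; Granite Greenway 103,267.22; Winslow Terminal 22,109.19.
Held at cap: Pioneer Plaza ($26,380); residual $147,855 reallocated over remaining residents 4,134.
Shares after redistribution: Granite Greenway 121,781.88 → $121,780; Winslow Terminal 26,073.12 → $26,075.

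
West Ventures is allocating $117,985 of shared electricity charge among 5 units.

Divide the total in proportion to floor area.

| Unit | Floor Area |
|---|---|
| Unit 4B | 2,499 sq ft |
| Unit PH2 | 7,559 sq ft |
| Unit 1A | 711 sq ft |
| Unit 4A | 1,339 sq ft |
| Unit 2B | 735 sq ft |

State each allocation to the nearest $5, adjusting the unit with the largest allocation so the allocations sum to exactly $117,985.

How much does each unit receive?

Floor area total: 12,843.
Pro-rata amounts: Unit 4B 2,499/12,843 × $117,985 = 22,957.60; Unit PH2 7,559/12,843 × $117,985 = 69,442.39; Unit 1A 711/12,843 × $117,985 = 6,531.76; Unit 4A 1,339/12,843 × $117,985 = 12,301.01; Unit 2B 735/12,843 × $117,985 = 6,752.24.
Rounded to nearest $5: Unit 4B $22,960; Unit PH2 $69,440; Unit 1A $6,530; Unit 4A $12,300; Unit 2B $6,750. Sum = $117,980.
Difference $117,985 − $117,980 = +$5 applied to largest allocation (Unit PH2): Unit PH2 becomes $69,445.

Unit 4B: $22,960 | Unit PH2: $69,445 | Unit 1A: $6,530 | Unit 4A: $12,300 | Unit 2B: $6,750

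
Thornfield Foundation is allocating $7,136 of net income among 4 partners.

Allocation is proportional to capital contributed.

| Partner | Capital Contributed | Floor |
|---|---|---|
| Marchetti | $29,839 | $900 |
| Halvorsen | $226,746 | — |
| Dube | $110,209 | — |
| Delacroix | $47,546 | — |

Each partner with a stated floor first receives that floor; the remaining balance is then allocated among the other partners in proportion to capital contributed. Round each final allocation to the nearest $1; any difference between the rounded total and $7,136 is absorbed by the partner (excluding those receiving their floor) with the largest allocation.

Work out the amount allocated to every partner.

Marchetti: $900; Halvorsen: $3,678; Dube: $1,787; Delacroix: $771

Minimums first: Marchetti $900. Residual $6,236.
Residual split over remaining capital contributed 384,501: Halvorsen 3,677.46 → $3,677; Dube 1,787.42 → $1,787; Delacroix 771.12 → $771.
Rounding difference +$1 applied to Halvorsen → $3,678.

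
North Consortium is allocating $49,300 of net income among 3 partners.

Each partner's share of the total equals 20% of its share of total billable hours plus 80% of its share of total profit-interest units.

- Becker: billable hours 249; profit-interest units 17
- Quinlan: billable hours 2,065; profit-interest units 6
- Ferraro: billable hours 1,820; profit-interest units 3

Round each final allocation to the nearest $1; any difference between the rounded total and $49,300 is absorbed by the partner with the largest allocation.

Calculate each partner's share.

Becker: $26,381 · Quinlan: $14,027 · Ferraro: $8,892

Billable hours total 4,134; profit-interest units total 26.
Blended shares (20% billable hours + 80% profit-interest units): Becker 0.5351; Quinlan 0.2845; Ferraro 0.1804.
Raw shares: Becker 26,381.58; Quinlan 14,026.77; Ferraro 8,891.65.
Rounded to nearest $1: Becker $26,382; Quinlan $14,027; Ferraro $8,892. Sum = $49,301.
Difference $49,300 − $49,301 = −$1 applied to largest allocation (Becker): Becker becomes $26,381.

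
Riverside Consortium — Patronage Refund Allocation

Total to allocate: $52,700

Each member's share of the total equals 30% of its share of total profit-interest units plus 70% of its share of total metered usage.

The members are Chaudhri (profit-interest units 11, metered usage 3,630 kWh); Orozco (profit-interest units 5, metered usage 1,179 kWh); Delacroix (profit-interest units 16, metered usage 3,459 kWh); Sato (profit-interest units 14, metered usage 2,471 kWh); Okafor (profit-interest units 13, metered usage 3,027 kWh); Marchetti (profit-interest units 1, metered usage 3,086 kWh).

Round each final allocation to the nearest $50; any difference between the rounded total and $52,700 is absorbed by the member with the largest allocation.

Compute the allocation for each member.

Chaudhri: $10,850; Orozco: $3,900; Delacroix: $11,800; Sato: $9,100; Okafor: $10,050; Marchetti: $7,000

Totals — profit-interest units 60, metered usage 16,852.
Composite weights (30% profit-interest units + 70% metered usage): Chaudhri 0.2058; Orozco 0.0740; Delacroix 0.2237; Sato 0.1726; Okafor 0.1907; Marchetti 0.1332.
Raw shares: Chaudhri 10,844.78; Orozco 3,898.40; Delacroix 11,787.95; Sato 9,098.16; Okafor 10,051.78; Marchetti 7,018.93.
At nearest $50: Chaudhri $10,850; Orozco $3,900; Delacroix $11,800; Sato $9,100; Okafor $10,050; Marchetti $7,000. Sum = $52,700.
Sum already equals the total — no adjustment.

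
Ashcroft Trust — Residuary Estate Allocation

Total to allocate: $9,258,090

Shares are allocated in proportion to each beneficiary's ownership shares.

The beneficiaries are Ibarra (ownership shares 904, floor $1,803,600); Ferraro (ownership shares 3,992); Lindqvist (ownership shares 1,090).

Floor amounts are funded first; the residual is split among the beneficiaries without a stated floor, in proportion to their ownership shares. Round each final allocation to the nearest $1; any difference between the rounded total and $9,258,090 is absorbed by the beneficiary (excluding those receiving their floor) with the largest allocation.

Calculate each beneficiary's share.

Ibarra: $1,803,600 | Ferraro: $5,855,632 | Lindqvist: $1,598,858

Fund the minimums — Ibarra $1,803,600. Residual $7,454,490.
Residual split over remaining ownership shares 5,082: Ferraro 5,855,632.44 → $5,855,632; Lindqvist 1,598,857.56 → $1,598,858.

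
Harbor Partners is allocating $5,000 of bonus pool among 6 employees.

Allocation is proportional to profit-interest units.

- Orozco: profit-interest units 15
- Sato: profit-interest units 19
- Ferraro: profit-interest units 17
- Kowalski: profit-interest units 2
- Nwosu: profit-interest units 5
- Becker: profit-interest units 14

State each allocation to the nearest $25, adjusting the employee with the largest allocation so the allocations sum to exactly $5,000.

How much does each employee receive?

Sum of profit-interest units: 72.
Proportional shares: Orozco 15/72 × $5,000 = 1,041.67; Sato 19/72 × $5,000 = 1,319.44; Ferraro 17/72 × $5,000 = 1,180.56; Kowalski 2/72 × $5,000 = 138.89; Nwosu 5/72 × $5,000 = 347.22; Becker 14/72 × $5,000 = 972.22.
At nearest $25: Orozco $1,050; Sato $1,325; Ferraro $1,175; Kowalski $150; Nwosu $350; Becker $975. Sum = $5,025.
Difference $5,000 − $5,025 = −$25 applied to largest allocation (Sato): Sato becomes $1,300.

Orozco: $1,050; Sato: $1,300; Ferraro: $1,175; Kowalski: $150; Nwosu: $350; Becker: $975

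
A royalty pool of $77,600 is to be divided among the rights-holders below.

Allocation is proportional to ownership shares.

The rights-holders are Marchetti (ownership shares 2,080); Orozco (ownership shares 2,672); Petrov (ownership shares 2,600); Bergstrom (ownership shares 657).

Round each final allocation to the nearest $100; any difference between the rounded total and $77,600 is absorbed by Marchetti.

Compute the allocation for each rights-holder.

Marchetti: $20,100 · Orozco: $25,900 · Petrov: $25,200 · Bergstrom: $6,400

Combined ownership shares = 8,009.
Raw shares: Marchetti 2,080/8,009 × $77,600 = 20,153.33; Orozco 2,672/8,009 × $77,600 = 25,889.27; Petrov 2,600/8,009 × $77,600 = 25,191.66; Bergstrom 657/8,009 × $77,600 = 6,365.74.
At nearest $100: Marchetti $20,200; Orozco $25,900; Petrov $25,200; Bergstrom $6,400. Sum = $77,700.
Difference $77,600 − $77,700 = −$100 applied to Marchetti: Marchetti becomes $20,100.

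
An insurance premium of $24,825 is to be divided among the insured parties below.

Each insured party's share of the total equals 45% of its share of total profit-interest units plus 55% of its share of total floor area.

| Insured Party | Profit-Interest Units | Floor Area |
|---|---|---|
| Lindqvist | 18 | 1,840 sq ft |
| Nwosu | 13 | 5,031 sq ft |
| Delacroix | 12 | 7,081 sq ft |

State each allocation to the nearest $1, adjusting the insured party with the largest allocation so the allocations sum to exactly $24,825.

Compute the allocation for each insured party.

Profit-interest units total 43; floor area total 13,952.
Composite weights (45% profit-interest units + 55% floor area): Lindqvist 0.2609; Nwosu 0.3344; Delacroix 0.4047.
Unrounded shares: Lindqvist 6,477.00; Nwosu 8,300.81; Delacroix 10,047.19.
At nearest $1: Lindqvist $6,477; Nwosu $8,301; Delacroix $10,047. Sum = $24,825.
Sum already equals the total — no adjustment.

Lindqvist: $6,477 | Nwosu: $8,301 | Delacroix: $10,047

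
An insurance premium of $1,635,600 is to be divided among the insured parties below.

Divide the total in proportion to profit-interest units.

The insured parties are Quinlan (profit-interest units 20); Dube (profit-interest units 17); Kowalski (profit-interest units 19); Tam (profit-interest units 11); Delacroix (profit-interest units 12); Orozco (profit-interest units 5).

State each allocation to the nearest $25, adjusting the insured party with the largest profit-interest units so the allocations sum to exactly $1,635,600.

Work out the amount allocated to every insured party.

Quinlan: $389,450 · Dube: $331,025 · Kowalski: $369,950 · Tam: $214,175 · Delacroix: $233,650 · Orozco: $97,350

Profit-interest units total: 20 + 17 + 19 + 11 + 12 + 5 = 84.
Pro-rata amounts: Quinlan 389,428.57; Dube 331,014.29; Kowalski 369,957.14; Tam 214,185.71; Delacroix 233,657.14; Orozco 97,357.14.
After rounding ($25): Quinlan $389,425; Dube $331,025; Kowalski $369,950; Tam $214,175; Delacroix $233,650; Orozco $97,350. Sum = $1,635,575.
Difference $1,635,600 − $1,635,575 = +$25 applied to largest profit-interest units (Quinlan): Quinlan becomes $389,450.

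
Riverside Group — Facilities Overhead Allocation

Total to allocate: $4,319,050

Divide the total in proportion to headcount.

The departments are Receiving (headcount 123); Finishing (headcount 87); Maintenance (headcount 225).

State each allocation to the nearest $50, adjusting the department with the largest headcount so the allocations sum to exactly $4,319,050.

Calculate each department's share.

Sum of headcount: 123 + 87 + 225 = 435.
Unrounded shares: Receiving 1,221,248.62; Finishing 863,810.00; Maintenance 2,233,991.38.
After rounding ($50): Receiving $1,221,250; Finishing $863,800; Maintenance $2,234,000. Sum = $4,319,050.
Sum already equals the total — no adjustment.

Receiving: $1,221,250; Finishing: $863,800; Maintenance: $2,234,000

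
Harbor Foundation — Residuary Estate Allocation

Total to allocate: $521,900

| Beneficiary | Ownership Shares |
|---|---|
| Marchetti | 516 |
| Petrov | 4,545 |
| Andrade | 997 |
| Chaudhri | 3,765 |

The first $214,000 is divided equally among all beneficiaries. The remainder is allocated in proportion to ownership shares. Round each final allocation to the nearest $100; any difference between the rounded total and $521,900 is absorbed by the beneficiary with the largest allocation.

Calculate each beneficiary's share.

Marchetti: $69,700 | Petrov: $195,900 | Andrade: $84,800 | Chaudhri: $171,500

First tranche $214,000 split equally: $53,500 each.
Remainder $307,900 by ownership shares (total 9,823): Marchetti 16,173.92 → $16,200; Petrov 142,462.13 → $142,500; Andrade 31,250.77 → $31,300; Chaudhri 118,013.18 → $118,000.
Rounding difference −$100 on remainder applied to Petrov.
Totals: Marchetti $53,500 + $16,200 = $69,700; Petrov $53,500 + $142,400 = $195,900; Andrade $53,500 + $31,300 = $84,800; Chaudhri $53,500 + $118,000 = $171,500.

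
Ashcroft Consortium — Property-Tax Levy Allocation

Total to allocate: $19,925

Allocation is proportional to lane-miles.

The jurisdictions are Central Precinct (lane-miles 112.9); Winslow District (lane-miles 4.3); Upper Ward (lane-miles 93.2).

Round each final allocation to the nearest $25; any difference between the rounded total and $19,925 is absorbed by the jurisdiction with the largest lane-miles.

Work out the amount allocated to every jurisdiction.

Total lane-miles = 112.9 + 4.3 + 93.2 = 210.4.
Raw shares: Central Precinct 10,691.69; Winslow District 407.21; Upper Ward 8,826.09.
After rounding ($25): Central Precinct $10,700; Winslow District $400; Upper Ward $8,825. Sum = $19,925.
Sum already equals the total — no adjustment.

Central Precinct: $10,700; Winslow District: $400; Upper Ward: $8,825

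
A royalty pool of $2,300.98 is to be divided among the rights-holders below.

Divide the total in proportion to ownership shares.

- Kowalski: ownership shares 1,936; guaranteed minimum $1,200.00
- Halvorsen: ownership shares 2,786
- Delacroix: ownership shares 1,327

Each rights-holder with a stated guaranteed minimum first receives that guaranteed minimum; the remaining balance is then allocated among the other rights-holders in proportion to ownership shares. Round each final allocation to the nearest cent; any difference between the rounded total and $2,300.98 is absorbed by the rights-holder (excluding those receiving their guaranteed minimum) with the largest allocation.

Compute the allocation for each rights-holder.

Kowalski: $1,200.00 · Halvorsen: $745.76 · Delacroix: $355.22

Fund the minimums — Kowalski $1,200.00. Balance $1,100.98.
Balance split over remaining ownership shares 4,113: Halvorsen 745.7647 → $745.76; Delacroix 355.2153 → $355.22.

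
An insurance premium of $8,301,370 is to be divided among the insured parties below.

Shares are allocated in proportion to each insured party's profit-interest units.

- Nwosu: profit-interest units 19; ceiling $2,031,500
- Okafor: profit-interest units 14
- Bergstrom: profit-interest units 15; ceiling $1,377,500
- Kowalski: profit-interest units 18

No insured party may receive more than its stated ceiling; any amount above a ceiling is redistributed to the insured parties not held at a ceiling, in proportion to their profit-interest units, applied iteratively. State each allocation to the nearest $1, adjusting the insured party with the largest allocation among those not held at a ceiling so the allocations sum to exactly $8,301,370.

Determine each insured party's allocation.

Nwosu: $2,031,500 · Okafor: $2,140,412 · Bergstrom: $1,377,500 · Kowalski: $2,751,958

Profit-interest units total: 66.
Pro-rata shares before constraints: Nwosu 2,389,788.33; Okafor 1,760,896.67; Bergstrom 1,886,675.00; Kowalski 2,264,010.00.
Held at cap: Nwosu ($2,031,500), Bergstrom ($1,377,500); balance $4,892,370 reallocated over remaining profit-interest units 32.
Shares after redistribution: Okafor 2,140,411.88 → $2,140,412; Kowalski 2,751,958.12 → $2,751,958.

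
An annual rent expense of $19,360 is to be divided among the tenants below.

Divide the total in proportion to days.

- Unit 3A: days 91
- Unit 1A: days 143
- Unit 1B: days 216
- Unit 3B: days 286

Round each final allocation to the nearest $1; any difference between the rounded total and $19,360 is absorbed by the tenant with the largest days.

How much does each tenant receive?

Sum of days: 736.
Proportional shares: Unit 3A 91/736 × $19,360 = 2,393.70; Unit 1A 143/736 × $19,360 = 3,761.52; Unit 1B 216/736 × $19,360 = 5,681.74; Unit 3B 286/736 × $19,360 = 7,523.04.
At nearest $1: Unit 3A $2,394; Unit 1A $3,762; Unit 1B $5,682; Unit 3B $7,523. Sum = $19,361.
Difference $19,360 − $19,361 = −$1 applied to largest days (Unit 3B): Unit 3B becomes $7,522.

Unit 3A: $2,394; Unit 1A: $3,762; Unit 1B: $5,682; Unit 3B: $7,522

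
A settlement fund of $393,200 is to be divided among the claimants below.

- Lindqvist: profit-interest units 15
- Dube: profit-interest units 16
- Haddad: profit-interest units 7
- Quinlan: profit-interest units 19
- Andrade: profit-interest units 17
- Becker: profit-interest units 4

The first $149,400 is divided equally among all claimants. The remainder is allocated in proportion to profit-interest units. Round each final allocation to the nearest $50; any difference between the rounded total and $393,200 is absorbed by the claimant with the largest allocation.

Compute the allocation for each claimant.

Equal tier: $149,400 ÷ 6 = $24,900 apiece.
Remainder $243,800 by profit-interest units (total 78): Lindqvist 46,884.62 → $46,900; Dube 50,010.26 → $50,000; Haddad 21,879.49 → $21,900; Quinlan 59,387.18 → $59,400; Andrade 53,135.90 → $53,150; Becker 12,502.56 → $12,500.
Rounding difference −$50 on remainder applied to Quinlan.
Totals: Lindqvist $24,900 + $46,900 = $71,800; Dube $24,900 + $50,000 = $74,900; Haddad $24,900 + $21,900 = $46,800; Quinlan $24,900 + $59,350 = $84,250; Andrade $24,900 + $53,150 = $78,050; Becker $24,900 + $12,500 = $37,400.

Lindqvist: $71,800; Dube: $74,900; Haddad: $46,800; Quinlan: $84,250; Andrade: $78,050; Becker: $37,400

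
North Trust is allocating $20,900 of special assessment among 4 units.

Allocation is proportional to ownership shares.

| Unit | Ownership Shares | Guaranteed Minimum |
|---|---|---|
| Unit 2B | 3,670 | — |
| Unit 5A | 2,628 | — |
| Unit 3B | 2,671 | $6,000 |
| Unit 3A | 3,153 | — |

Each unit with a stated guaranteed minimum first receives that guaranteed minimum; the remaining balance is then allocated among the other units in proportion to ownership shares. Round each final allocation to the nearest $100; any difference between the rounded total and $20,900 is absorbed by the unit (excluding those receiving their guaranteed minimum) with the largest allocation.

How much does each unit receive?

Fund the minimums — Unit 3B $6,000. Remaining pool $14,900.
Remaining pool split over remaining ownership shares 9,451: Unit 2B 5,785.95 → $5,800; Unit 5A 4,143.18 → $4,100; Unit 3A 4,970.87 → $5,000.

Unit 2B: $5,800 | Unit 5A: $4,100 | Unit 3B: $6,000 | Unit 3A: $5,000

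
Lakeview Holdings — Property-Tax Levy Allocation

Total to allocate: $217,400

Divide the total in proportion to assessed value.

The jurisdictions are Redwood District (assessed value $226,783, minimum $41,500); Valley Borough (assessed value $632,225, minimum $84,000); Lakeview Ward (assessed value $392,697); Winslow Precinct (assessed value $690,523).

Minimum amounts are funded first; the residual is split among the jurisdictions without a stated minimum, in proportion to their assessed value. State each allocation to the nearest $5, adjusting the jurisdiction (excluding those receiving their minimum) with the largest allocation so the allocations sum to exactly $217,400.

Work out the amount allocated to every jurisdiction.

Redwood District: $41,500; Valley Borough: $84,000; Lakeview Ward: $33,315; Winslow Precinct: $58,585

Guaranteed amounts: Redwood District $41,500; Valley Borough $84,000. Balance $91,900.
Balance split over remaining assessed value 1,083,220: Lakeview Ward 33,316.27 → $33,315; Winslow Precinct 58,583.73 → $58,585.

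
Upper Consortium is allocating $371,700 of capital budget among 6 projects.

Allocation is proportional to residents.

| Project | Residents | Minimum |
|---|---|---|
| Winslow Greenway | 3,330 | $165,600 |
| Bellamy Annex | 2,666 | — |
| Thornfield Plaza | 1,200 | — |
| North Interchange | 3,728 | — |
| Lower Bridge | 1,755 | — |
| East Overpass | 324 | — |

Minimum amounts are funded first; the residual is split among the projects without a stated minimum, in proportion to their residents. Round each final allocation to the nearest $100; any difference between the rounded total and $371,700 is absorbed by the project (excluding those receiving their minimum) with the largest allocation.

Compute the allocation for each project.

Guaranteed amounts: Winslow Greenway $165,600. Remaining pool $206,100.
Remaining pool split over remaining residents 9,673: Bellamy Annex 56,803.74 → $56,800; Thornfield Plaza 25,568.08 → $25,600; North Interchange 79,431.49 → $79,400; Lower Bridge 37,393.31 → $37,400; East Overpass 6,903.38 → $6,900.

Winslow Greenway: $165,600 · Bellamy Annex: $56,800 · Thornfield Plaza: $25,600 · North Interchange: $79,400 · Lower Bridge: $37,400 · East Overpass: $6,900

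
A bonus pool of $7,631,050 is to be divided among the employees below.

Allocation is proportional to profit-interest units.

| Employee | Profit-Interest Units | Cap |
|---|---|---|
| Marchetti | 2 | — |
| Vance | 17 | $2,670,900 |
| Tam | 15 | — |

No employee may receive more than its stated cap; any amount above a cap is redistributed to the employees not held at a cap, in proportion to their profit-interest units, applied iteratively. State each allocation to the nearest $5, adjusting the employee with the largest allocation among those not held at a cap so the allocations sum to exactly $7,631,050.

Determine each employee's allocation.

Total profit-interest units = 34.
Proportional shares (ignoring caps): Marchetti 448,885.29; Vance 3,815,525.00; Tam 3,366,639.71.
Held at cap: Vance ($2,670,900); residual $4,960,150 reallocated over remaining profit-interest units 17.
Remaining shares: Marchetti 583,547.06 → $583,545; Tam 4,376,602.94 → $4,376,605.

Marchetti: $583,545 · Vance: $2,670,900 · Tam: $4,376,605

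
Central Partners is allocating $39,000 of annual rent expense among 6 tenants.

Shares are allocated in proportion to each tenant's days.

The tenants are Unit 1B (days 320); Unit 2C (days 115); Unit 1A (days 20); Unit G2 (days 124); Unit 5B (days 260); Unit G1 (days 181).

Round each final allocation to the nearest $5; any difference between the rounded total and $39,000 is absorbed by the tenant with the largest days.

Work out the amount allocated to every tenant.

Combined days = 1,020.
Pro-rata amounts: Unit 1B 320/1,020 × $39,000 = 12,235.29; Unit 2C 115/1,020 × $39,000 = 4,397.06; Unit 1A 20/1,020 × $39,000 = 764.71; Unit G2 124/1,020 × $39,000 = 4,741.18; Unit 5B 260/1,020 × $39,000 = 9,941.18; Unit G1 181/1,020 × $39,000 = 6,920.59.
Rounded to nearest $5: Unit 1B $12,235; Unit 2C $4,395; Unit 1A $765; Unit G2 $4,740; Unit 5B $9,940; Unit G1 $6,920. Sum = $38,995.
Difference $39,000 − $38,995 = +$5 applied to largest days (Unit 1B): Unit 1B becomes $12,240.

Unit 1B: $12,240 | Unit 2C: $4,395 | Unit 1A: $765 | Unit G2: $4,740 | Unit 5B: $9,940 | Unit G1: $6,920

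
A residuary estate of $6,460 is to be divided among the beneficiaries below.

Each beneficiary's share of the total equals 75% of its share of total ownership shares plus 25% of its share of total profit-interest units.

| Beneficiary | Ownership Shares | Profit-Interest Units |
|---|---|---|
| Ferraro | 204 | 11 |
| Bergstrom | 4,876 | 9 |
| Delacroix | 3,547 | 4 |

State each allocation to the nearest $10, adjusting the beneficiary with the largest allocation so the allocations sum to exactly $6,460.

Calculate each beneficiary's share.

Ownership shares total 8,627; profit-interest units total 24.
Combined weights (75% ownership shares + 25% profit-interest units): Ferraro 0.1323; Bergstrom 0.5177; Delacroix 0.3500.
Proportional shares: Ferraro 854.78; Bergstrom 3,344.03; Delacroix 2,261.19.
After rounding ($10): Ferraro $850; Bergstrom $3,340; Delacroix $2,260. Sum = $6,450.
Difference $6,460 − $6,450 = +$10 applied to largest allocation (Bergstrom): Bergstrom becomes $3,350.

Ferraro: $850 | Bergstrom: $3,350 | Delacroix: $2,260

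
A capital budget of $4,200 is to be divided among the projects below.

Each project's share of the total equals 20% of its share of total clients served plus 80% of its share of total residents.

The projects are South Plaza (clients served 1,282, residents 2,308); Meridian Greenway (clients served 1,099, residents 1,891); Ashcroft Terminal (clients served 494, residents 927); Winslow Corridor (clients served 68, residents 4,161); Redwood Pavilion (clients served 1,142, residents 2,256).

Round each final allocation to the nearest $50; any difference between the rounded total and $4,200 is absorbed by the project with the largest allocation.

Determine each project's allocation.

Clients served total 4,085; residents total 11,543.
Blended shares (20% clients served + 80% residents): South Plaza 0.2227; Meridian Greenway 0.1849; Ashcroft Terminal 0.0884; Winslow Corridor 0.2917; Redwood Pavilion 0.2123.
Raw shares: South Plaza 935.44; Meridian Greenway 776.43; Ashcroft Terminal 371.42; Winslow Corridor 1,225.19; Redwood Pavilion 891.52.
At nearest $50: South Plaza $950; Meridian Greenway $800; Ashcroft Terminal $350; Winslow Corridor $1,250; Redwood Pavilion $900. Sum = $4,250.
Difference $4,200 − $4,250 = −$50 applied to largest allocation (Winslow Corridor): Winslow Corridor becomes $1,200.

South Plaza: $950; Meridian Greenway: $800; Ashcroft Terminal: $350; Winslow Corridor: $1,200; Redwood Pavilion: $900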